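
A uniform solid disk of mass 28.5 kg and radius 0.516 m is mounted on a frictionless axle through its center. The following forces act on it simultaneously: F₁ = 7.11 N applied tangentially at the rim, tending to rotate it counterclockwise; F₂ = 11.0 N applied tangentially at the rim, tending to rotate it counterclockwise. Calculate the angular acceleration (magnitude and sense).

α ≈ 2.46 rad/s², counterclockwise

I = ½MR² = (1/2)(28.5)(0.516)² = 3.794 kg·m².
Taking counterclockwise as positive: τ₁ = +(7.11)(0.516) = +3.669 N·m; τ₂ = +(11.0)(0.516) = +5.676 N·m.
Net torque τ = 9.345 N·m.
α = τ/I = 9.345/3.794 = 2.463 rad/s².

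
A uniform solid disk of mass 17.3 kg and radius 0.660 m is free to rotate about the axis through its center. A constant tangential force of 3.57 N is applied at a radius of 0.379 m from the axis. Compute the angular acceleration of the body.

α ≈ 0.359 rad/s²

I = ½MR² = (1/2)(17.3)(0.660)² = 3.768 kg·m².
τ = F·r = (3.57)(0.379) = 1.353 N·m.
Newton's second law for rotation, τ = Iα, gives α = τ/I = 1.353/3.768 = 0.3591 rad/s².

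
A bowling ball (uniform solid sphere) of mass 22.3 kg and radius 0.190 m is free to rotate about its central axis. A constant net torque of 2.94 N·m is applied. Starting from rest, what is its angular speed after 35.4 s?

ω ≈ 323 rad/s

I = (2/5)MR² = (2/5)(22.3)(0.190)² = 0.3220 kg·m².
α = τ/I = 2.94/0.3220 = 9.130 rad/s².
ω = ω₀ + αt = 0 + (9.130)(35.4) = 323.2 rad/s.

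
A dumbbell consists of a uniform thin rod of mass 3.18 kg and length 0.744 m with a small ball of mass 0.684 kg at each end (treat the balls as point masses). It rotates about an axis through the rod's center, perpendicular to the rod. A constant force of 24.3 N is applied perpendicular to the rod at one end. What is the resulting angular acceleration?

α ≈ 26.9 rad/s²

I_rod = (1/12)ML² = (1/12)(3.18)(0.744)² = 0.1467 kg·m².
I_balls = 2·m·(L/2)² = 2(0.684)(0.3720)² = 0.1893 kg·m².
Total I = 0.3360 kg·m².
τ = F·(L/2) = (24.3)(0.372) = 9.040 N·m.
α = τ/I = 9.040/0.3360 = 26.90 rad/s².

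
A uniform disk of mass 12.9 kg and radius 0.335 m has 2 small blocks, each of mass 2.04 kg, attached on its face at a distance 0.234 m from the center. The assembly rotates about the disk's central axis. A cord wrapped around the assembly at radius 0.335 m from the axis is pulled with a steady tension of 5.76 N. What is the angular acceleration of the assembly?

α ≈ 2.04 rad/s²

I_disk = ½MR² = ½(12.9)(0.335)² = 0.7239 kg·m².
I_blocks = 2·m·r² = 2(2.04)(0.234)² = 0.2234 kg·m².
Total I = 0.9473 kg·m².
τ = F r = (5.76)(0.335) = 1.930 N·m.
α = τ/I = 1.930/0.9473 = 2.037 rad/s².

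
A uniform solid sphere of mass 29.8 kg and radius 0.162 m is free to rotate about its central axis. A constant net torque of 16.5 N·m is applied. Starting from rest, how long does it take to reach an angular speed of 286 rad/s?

t ≈ 5.42 s

I = (2/5)MR² = (2/5)(29.8)(0.162)² = 0.3128 kg·m².
α = τ/I = 16.5/0.3128 = 52.74 rad/s².
ω = αt ⇒ t = ω/α = 286/52.74 = 5.422 s.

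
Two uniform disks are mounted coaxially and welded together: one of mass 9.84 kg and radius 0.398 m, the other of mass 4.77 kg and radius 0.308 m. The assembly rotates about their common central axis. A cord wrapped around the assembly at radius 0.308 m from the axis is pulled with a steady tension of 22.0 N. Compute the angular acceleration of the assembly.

I = ½M₁R₁² + ½M₂R₂² = ½(9.84)(0.398)² + ½(4.77)(0.308)² = 1.006 kg·m².
τ = F r = (22.0)(0.308) = 6.776 N·m.
α = τ/I = 6.776/1.006 = 6.738 rad/s².

α ≈ 6.74 rad/s²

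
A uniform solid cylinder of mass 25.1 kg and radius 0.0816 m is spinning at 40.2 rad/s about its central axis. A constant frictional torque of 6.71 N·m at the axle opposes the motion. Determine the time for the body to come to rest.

t ≈ 0.501 s

I = ½MR² = (1/2)(25.1)(0.0816)² = 0.08356 kg·m².
The net torque has magnitude 6.71 N·m, opposing ω.
|α| = τ/I = 6.710/0.08356 = 80.30 rad/s² (deceleration).
0 = ω₀ − |α|t ⇒ t = ω₀/|α| = 40.2/80.30 = 0.5006 s.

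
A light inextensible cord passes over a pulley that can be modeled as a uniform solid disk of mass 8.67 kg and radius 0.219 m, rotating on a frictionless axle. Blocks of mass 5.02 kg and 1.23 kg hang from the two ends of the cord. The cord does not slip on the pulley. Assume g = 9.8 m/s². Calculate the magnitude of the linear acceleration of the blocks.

I = ½MR² = (1/2)(8.67)(0.219)² = 0.2079 kg·m².
Heavier block: m₁g − T₁ = m₁a. Lighter block: T₂ − m₂g = m₂a.
Pulley: (T₁ − T₂)R = Iα = I(a/R), so T₁ − T₂ = (I/R²)a = (1/2)M_p a = 4.335·a.
Adding the three: (m₁ − m₂)g = (m₁ + m₂ + 4.335)a, so a = (5.02 − 1.23)(9.8)/(5.02 + 1.23 + 4.335) = 3.509 m/s².

a ≈ 3.51 m/s²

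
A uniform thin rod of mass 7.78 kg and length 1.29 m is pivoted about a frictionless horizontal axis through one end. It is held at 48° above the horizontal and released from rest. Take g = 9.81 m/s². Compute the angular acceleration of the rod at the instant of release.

About the pivot, I = (1/3)ML² = (1/3)(7.78)(1.29)² = 4.316 kg·m².
The weight acts at the center, a distance L/2 = 0.6450 m from the pivot; τ = Mg(L/2) cos 48° = 32.94 N·m.
α = τ/I = 32.94/4.316 = 7.633 rad/s².
(Equivalently α = (3g/(2L)) cos 48° = 7.633 rad/s².)

α ≈ 7.63 rad/s²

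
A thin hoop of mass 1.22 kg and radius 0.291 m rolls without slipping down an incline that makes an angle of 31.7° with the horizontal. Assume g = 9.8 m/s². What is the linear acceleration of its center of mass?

a ≈ 2.57 m/s²

Translation along the incline: Mg sinθ − f = Ma.
Rotation about the center: fR = Iα with I = MR². No-slip gives a = αR, so f = (I/R²)a = M a.
Substituting: Mg sinθ = (1 + 1.000)Ma, so a = g sinθ/(1 + 1.000) = (9.8) sin 31.7° / 2.000 = 2.575 m/s².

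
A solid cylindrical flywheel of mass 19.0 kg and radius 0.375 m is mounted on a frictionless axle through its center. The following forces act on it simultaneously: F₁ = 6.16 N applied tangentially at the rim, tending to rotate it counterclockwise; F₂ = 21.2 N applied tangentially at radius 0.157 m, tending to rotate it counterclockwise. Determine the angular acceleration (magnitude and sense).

α ≈ 4.22 rad/s², counterclockwise

I = ½MR² = (1/2)(19.0)(0.375)² = 1.336 kg·m².
Taking counterclockwise as positive: τ₁ = +(6.16)(0.375) = +2.310 N·m; τ₂ = +(21.2)(0.157) = +3.328 N·m.
Net torque τ = 5.638 N·m.
α = τ/I = 5.638/1.336 = 4.221 rad/s².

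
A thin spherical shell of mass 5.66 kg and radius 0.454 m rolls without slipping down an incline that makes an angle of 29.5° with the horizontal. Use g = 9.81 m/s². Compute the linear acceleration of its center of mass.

Translation along the incline: Mg sinθ − f = Ma.
Rotation about the center: fR = Iα with I = (2/3)MR². No-slip gives a = αR, so f = (I/R²)a = (2/3)M a.
Substituting: Mg sinθ = (1 + 0.6667)Ma, so a = g sinθ/(1 + 0.6667) = (9.81) sin 29.5° / 1.667 = 2.898 m/s².

a ≈ 2.90 m/s²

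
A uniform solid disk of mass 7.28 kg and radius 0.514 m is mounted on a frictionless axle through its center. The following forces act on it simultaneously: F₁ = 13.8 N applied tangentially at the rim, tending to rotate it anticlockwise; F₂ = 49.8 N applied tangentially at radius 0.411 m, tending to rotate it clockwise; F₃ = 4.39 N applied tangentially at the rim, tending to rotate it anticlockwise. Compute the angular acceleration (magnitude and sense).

I = ½MR² = (1/2)(7.28)(0.514)² = 0.9617 kg·m².
Taking anticlockwise as positive: τ₁ = +(13.8)(0.514) = +7.093 N·m; τ₂ = −(49.8)(0.411) = −20.47 N·m; τ₃ = +(4.39)(0.514) = +2.256 N·m.
Net torque τ = -11.12 N·m.
α = τ/I = -11.12/0.9617 = -11.56 rad/s².

α ≈ 11.6 rad/s², clockwise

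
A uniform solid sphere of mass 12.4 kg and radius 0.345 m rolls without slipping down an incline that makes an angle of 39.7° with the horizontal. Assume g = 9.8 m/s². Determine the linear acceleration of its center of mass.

Translation along the incline: Mg sinθ − f = Ma.
Rotation about the center: fR = Iα with I = (2/5)MR². No-slip gives a = αR, so f = (I/R²)a = (2/5)M a.
Substituting: Mg sinθ = (1 + 0.4000)Ma, so a = g sinθ/(1 + 0.4000) = (9.8) sin 39.7° / 1.400 = 4.471 m/s².

a ≈ 4.47 m/s²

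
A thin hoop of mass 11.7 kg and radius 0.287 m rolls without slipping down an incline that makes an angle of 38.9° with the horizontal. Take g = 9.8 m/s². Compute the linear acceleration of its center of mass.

Translation along the incline: Mg sinθ − f = Ma.
Rotation about the center: fR = Iα with I = MR². No-slip gives a = αR, so f = (I/R²)a = M a.
Substituting: Mg sinθ = (1 + 1.000)Ma, so a = g sinθ/(1 + 1.000) = (9.8) sin 38.9° / 2.000 = 3.077 m/s².

a ≈ 3.08 m/s²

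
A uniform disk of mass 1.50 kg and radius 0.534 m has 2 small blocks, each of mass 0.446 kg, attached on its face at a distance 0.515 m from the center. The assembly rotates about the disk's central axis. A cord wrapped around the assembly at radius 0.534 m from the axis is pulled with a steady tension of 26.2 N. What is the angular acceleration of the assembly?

α ≈ 31.1 rad/s²

I_disk = ½MR² = ½(1.50)(0.534)² = 0.2139 kg·m².
I_blocks = 2·m·r² = 2(0.446)(0.515)² = 0.2366 kg·m².
Total I = 0.4504 kg·m².
τ = F r = (26.2)(0.534) = 13.99 N·m.
α = τ/I = 13.99/0.4504 = 31.06 rad/s².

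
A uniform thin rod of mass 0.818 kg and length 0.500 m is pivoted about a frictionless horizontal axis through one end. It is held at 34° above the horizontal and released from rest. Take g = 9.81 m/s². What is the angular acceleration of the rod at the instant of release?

α ≈ 24.4 rad/s²

About the pivot, I = (1/3)ML² = (1/3)(0.818)(0.500)² = 0.06817 kg·m².
The weight acts at the center, a distance L/2 = 0.2500 m from the pivot; τ = Mg(L/2) cos 34° = 1.663 N·m.
α = τ/I = 1.663/0.06817 = 24.40 rad/s².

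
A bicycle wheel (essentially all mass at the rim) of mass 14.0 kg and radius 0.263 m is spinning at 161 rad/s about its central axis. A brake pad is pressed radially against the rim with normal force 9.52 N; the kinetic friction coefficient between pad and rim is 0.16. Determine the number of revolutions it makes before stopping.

≈ 4990 revolutions

I = MR² = (14.0)(0.263)² = 0.9684 kg·m².
Friction force f = μN = (0.16)(9.52) = 1.523 N at the rim; torque magnitude τ = fR = 0.4006 N·m, opposing ω.
|α| = τ/I = 0.4006/0.9684 = 0.4137 rad/s² (deceleration).
ω² = ω₀² − 2|α|θ with ω = 0 ⇒ θ = ω₀²/(2|α|) = 31330 rad = 4986 rev.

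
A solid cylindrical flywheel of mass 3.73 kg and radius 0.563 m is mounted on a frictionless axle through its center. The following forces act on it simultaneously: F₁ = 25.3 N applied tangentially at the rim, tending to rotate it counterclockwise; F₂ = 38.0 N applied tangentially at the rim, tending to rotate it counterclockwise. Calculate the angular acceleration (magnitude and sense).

I = ½MR² = (1/2)(3.73)(0.563)² = 0.5911 kg·m².
Taking counterclockwise as positive: τ₁ = +(25.3)(0.563) = +14.24 N·m; τ₂ = +(38.0)(0.563) = +21.39 N·m.
Net torque τ = 35.64 N·m.
α = τ/I = 35.64/0.5911 = 60.29 rad/s².

α ≈ 60.3 rad/s², counterclockwise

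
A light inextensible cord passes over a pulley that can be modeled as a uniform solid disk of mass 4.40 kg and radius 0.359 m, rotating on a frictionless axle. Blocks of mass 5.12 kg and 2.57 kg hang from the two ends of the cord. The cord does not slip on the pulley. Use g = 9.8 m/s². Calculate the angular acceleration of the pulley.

α ≈ 7.04 rad/s²

I = ½MR² = (1/2)(4.40)(0.359)² = 0.2835 kg·m².
Heavier block: m₁g − T₁ = m₁a. Lighter block: T₂ − m₂g = m₂a.
Pulley: (T₁ − T₂)R = Iα = I(a/R), so T₁ − T₂ = (I/R²)a = (1/2)M_p a = 2.200·a.
Adding the three: (m₁ − m₂)g = (m₁ + m₂ + 2.200)a, so a = (5.12 − 2.57)(9.8)/(5.12 + 2.57 + 2.200) = 2.527 m/s².
α = a/R = 2.527/0.359 = 7.038 rad/s².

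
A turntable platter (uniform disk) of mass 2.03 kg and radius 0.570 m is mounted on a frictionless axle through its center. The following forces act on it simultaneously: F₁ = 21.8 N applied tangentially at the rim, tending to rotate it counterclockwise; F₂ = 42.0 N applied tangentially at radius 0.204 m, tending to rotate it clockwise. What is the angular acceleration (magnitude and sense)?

α ≈ 11.7 rad/s², counterclockwise

I = ½MR² = (1/2)(2.03)(0.570)² = 0.3298 kg·m².
Taking counterclockwise as positive: τ₁ = +(21.8)(0.570) = +12.43 N·m; τ₂ = −(42.0)(0.204) = −8.568 N·m.
Net torque τ = 3.858 N·m.
α = τ/I = 3.858/0.3298 = 11.70 rad/s².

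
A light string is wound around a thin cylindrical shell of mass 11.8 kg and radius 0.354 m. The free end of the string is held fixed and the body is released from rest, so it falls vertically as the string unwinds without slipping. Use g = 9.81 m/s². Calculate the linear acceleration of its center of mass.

a ≈ 4.91 m/s²

Translation: Mg − T = Ma. Rotation about the center: TR = Iα with I = MR².
With a = αR: T = (I/R²)a = M a, so Mg = (1 + 1.000)Ma.
a = g/(1 + 1.000) = 9.81/2.000 = 4.905 m/s².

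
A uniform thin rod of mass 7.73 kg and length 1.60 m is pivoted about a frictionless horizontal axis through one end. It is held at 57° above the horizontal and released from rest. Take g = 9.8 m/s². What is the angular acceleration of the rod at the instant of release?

α ≈ 5.00 rad/s²

About the pivot, I = (1/3)ML² = (1/3)(7.73)(1.60)² = 6.596 kg·m².
The weight acts at the center, a distance L/2 = 0.8000 m from the pivot; τ = Mg(L/2) cos 57° = 33.01 N·m.
α = τ/I = 33.01/6.596 = 5.004 rad/s².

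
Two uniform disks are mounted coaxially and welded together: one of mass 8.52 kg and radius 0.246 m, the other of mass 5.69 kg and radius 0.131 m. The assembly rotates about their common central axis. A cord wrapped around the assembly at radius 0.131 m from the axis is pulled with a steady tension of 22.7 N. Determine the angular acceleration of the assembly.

α ≈ 9.70 rad/s²

I = ½M₁R₁² + ½M₂R₂² = ½(8.52)(0.246)² + ½(5.69)(0.131)² = 0.3066 kg·m².
τ = F r = (22.7)(0.131) = 2.974 N·m.
α = τ/I = 2.974/0.3066 = 9.698 rad/s².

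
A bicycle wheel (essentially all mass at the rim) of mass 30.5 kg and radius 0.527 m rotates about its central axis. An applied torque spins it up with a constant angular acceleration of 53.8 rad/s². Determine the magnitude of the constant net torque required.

I = MR² = (30.5)(0.527)² = 8.471 kg·m².
τ = Iα = (8.471)(53.80) = 455.7 N·m.

τ ≈ 456 N·m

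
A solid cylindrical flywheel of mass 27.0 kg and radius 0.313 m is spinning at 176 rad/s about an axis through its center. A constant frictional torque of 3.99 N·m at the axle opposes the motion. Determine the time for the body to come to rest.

t ≈ 58.3 s

I = ½MR² = (1/2)(27.0)(0.313)² = 1.323 kg·m².
The net torque has magnitude 3.99 N·m, opposing ω.
|α| = τ/I = 3.990/1.323 = 3.017 rad/s² (deceleration).
0 = ω₀ − |α|t ⇒ t = ω₀/|α| = 176/3.017 = 58.34 s.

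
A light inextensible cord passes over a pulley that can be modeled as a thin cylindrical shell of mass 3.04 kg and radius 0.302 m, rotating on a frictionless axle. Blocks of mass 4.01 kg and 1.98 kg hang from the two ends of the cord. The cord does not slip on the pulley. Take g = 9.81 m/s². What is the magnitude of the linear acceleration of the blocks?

I = MR² = (3.04)(0.302)² = 0.2773 kg·m².
Heavier block: m₁g − T₁ = m₁a. Lighter block: T₂ − m₂g = m₂a.
Pulley: (T₁ − T₂)R = Iα = I(a/R), so T₁ − T₂ = (I/R²)a = 1·M_p a = 3.040·a.
Adding the three: (m₁ − m₂)g = (m₁ + m₂ + 3.040)a, so a = (4.01 − 1.98)(9.81)/(4.01 + 1.98 + 3.040) = 2.205 m/s².

a ≈ 2.21 m/s²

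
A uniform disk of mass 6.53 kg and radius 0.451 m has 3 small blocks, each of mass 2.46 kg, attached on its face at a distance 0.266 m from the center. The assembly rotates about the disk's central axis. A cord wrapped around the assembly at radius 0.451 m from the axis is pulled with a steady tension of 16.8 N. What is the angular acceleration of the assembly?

I_disk = ½MR² = ½(6.53)(0.451)² = 0.6641 kg·m².
I_blocks = 3·m·r² = 3(2.46)(0.266)² = 0.5222 kg·m².
Total I = 1.186 kg·m².
τ = F r = (16.8)(0.451) = 7.577 N·m.
α = τ/I = 7.577/1.186 = 6.387 rad/s².

α ≈ 6.39 rad/s²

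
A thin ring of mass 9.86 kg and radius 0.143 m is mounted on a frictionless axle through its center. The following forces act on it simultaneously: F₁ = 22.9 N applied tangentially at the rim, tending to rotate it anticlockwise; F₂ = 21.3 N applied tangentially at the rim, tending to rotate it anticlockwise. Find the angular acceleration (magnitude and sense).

α ≈ 31.3 rad/s², anticlockwise

I = MR² = (9.86)(0.143)² = 0.2016 kg·m².
Taking anticlockwise as positive: τ₁ = +(22.9)(0.143) = +3.275 N·m; τ₂ = +(21.3)(0.143) = +3.046 N·m.
Net torque τ = 6.321 N·m.
α = τ/I = 6.321/0.2016 = 31.35 rad/s².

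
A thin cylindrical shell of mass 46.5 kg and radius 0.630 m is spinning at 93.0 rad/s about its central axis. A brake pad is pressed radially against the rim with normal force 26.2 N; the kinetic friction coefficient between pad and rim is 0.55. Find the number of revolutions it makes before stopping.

≈ 1400 revolutions

I = MR² = (46.5)(0.630)² = 18.46 kg·m².
Friction force f = μN = (0.55)(26.2) = 14.41 N at the rim; torque magnitude τ = fR = 9.078 N·m, opposing ω.
|α| = τ/I = 9.078/18.46 = 0.4919 rad/s² (deceleration).
ω² = ω₀² − 2|α|θ with ω = 0 ⇒ θ = ω₀²/(2|α|) = 8792 rad = 1399 rev.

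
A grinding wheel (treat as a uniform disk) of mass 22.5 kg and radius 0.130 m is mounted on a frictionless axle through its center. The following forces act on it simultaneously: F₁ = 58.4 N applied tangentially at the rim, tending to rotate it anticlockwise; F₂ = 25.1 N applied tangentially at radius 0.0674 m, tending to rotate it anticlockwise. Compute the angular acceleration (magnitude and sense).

α ≈ 48.8 rad/s², anticlockwise

I = ½MR² = (1/2)(22.5)(0.130)² = 0.1901 kg·m².
Taking anticlockwise as positive: τ₁ = +(58.4)(0.130) = +7.592 N·m; τ₂ = +(25.1)(0.0674) = +1.692 N·m.
Net torque τ = 9.284 N·m.
α = τ/I = 9.284/0.1901 = 48.83 rad/s².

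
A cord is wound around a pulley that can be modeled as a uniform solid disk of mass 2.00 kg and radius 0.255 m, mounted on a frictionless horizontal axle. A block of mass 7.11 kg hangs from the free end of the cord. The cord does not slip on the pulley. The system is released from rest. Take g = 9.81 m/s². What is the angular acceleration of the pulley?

α ≈ 33.7 rad/s²

I = ½MR² = (1/2)(2.00)(0.255)² = 0.06502 kg·m².
Block: mg − T = ma. Pulley: TR = Iα. No-slip: a = αR, so T = (I/R²)a = 1.000·a.
Then mg = (m + 1.000)a, so a = (7.11)(9.81)/(7.11 + 1.000) = 8.600 m/s².
α = a/R = 8.600/0.255 = 33.73 rad/s².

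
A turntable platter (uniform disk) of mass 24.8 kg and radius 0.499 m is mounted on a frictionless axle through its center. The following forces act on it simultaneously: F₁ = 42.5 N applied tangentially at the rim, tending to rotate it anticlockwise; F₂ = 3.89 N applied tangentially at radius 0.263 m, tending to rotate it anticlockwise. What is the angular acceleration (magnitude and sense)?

α ≈ 7.20 rad/s², anticlockwise

I = ½MR² = (1/2)(24.8)(0.499)² = 3.088 kg·m².
Taking anticlockwise as positive: τ₁ = +(42.5)(0.499) = +21.21 N·m; τ₂ = +(3.89)(0.263) = +1.023 N·m.
Net torque τ = 22.23 N·m.
α = τ/I = 22.23/3.088 = 7.200 rad/s².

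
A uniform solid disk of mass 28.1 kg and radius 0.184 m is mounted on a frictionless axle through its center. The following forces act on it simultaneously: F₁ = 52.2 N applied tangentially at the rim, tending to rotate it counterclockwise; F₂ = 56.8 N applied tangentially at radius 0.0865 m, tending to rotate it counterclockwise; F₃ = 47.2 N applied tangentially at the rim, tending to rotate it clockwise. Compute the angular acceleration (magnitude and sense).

I = ½MR² = (1/2)(28.1)(0.184)² = 0.4757 kg·m².
Taking counterclockwise as positive: τ₁ = +(52.2)(0.184) = +9.605 N·m; τ₂ = +(56.8)(0.0865) = +4.913 N·m; τ₃ = −(47.2)(0.184) = −8.685 N·m.
Net torque τ = 5.833 N·m.
α = τ/I = 5.833/0.4757 = 12.26 rad/s².

α ≈ 12.3 rad/s², counterclockwise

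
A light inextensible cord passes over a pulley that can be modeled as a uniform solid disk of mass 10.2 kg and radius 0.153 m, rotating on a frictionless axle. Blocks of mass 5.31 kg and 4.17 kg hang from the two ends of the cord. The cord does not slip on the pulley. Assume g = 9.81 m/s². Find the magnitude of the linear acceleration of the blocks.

a ≈ 0.767 m/s²

I = ½MR² = (1/2)(10.2)(0.153)² = 0.1194 kg·m².
Heavier block: m₁g − T₁ = m₁a. Lighter block: T₂ − m₂g = m₂a.
Pulley: (T₁ − T₂)R = Iα = I(a/R), so T₁ − T₂ = (I/R²)a = (1/2)M_p a = 5.100·a.
Adding the three: (m₁ − m₂)g = (m₁ + m₂ + 5.100)a, so a = (5.31 − 4.17)(9.81)/(5.31 + 4.17 + 5.100) = 0.7670 m/s².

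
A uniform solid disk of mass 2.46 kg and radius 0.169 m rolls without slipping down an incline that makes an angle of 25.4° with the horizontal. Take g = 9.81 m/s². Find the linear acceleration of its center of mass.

Translation along the incline: Mg sinθ − f = Ma.
Rotation about the center: fR = Iα with I = ½MR². No-slip gives a = αR, so f = (I/R²)a = (1/2)M a.
Substituting: Mg sinθ = (1 + 0.5000)Ma, so a = g sinθ/(1 + 0.5000) = (9.81) sin 25.4° / 1.500 = 2.805 m/s².

a ≈ 2.81 m/s²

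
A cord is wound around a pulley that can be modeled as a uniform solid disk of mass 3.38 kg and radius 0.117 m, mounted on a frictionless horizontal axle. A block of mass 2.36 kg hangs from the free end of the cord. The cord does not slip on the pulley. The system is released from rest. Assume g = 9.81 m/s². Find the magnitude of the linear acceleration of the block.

a ≈ 5.72 m/s²

I = ½MR² = (1/2)(3.38)(0.117)² = 0.02313 kg·m².
Block: mg − T = ma. Pulley: TR = Iα. No-slip: a = αR, so T = (I/R²)a = 1.690·a.
Then mg = (m + 1.690)a, so a = (2.36)(9.81)/(2.36 + 1.690) = 5.716 m/s².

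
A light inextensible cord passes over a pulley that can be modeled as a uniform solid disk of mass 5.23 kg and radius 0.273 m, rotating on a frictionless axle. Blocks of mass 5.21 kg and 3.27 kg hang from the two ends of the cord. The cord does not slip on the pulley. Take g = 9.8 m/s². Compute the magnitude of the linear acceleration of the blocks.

a ≈ 1.71 m/s²

I = ½MR² = (1/2)(5.23)(0.273)² = 0.1949 kg·m².
Heavier block: m₁g − T₁ = m₁a. Lighter block: T₂ − m₂g = m₂a.
Pulley: (T₁ − T₂)R = Iα = I(a/R), so T₁ − T₂ = (I/R²)a = (1/2)M_p a = 2.615·a.
Adding the three: (m₁ − m₂)g = (m₁ + m₂ + 2.615)a, so a = (5.21 − 3.27)(9.8)/(5.21 + 3.27 + 2.615) = 1.714 m/s².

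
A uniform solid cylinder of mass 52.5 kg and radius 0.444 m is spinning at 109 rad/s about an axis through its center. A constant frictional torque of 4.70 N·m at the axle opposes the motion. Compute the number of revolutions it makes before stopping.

I = ½MR² = (1/2)(52.5)(0.444)² = 5.175 kg·m².
The net torque has magnitude 4.70 N·m, opposing ω.
|α| = τ/I = 4.700/5.175 = 0.9082 rad/s² (deceleration).
ω² = ω₀² − 2|α|θ with ω = 0 ⇒ θ = ω₀²/(2|α|) = 6541 rad = 1041 rev.

≈ 1040 revolutions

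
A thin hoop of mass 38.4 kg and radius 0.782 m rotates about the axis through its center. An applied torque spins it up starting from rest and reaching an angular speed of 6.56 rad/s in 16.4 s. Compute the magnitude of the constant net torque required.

τ ≈ 9.39 N·m

I = MR² = (38.4)(0.782)² = 23.48 kg·m².
α = Δω/Δt = (6.56 − 0)/16.4 = 0.4000 rad/s².
τ = Iα = (23.48)(0.4000) = 9.393 N·m.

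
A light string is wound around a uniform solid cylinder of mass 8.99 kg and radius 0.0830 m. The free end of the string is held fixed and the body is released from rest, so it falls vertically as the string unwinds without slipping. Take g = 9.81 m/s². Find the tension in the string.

Translation: Mg − T = Ma. Rotation about the center: TR = Iα with I = ½MR².
With a = αR: T = (I/R²)a = (1/2)M a, so Mg = (1 + 0.5000)Ma.
a = g/(1 + 0.5000) = 9.81/1.500 = 6.540 m/s².
T = 0.5000·M·a = (0.5000)(8.99)(6.540) = 29.40 N.

T ≈ 29.4 N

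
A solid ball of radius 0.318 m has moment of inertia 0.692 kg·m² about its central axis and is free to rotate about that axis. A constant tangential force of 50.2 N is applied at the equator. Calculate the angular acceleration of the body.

α ≈ 23.1 rad/s²

τ = F R = (50.2)(0.318) = 15.96 N·m.
Newton's second law for rotation, τ = Iα, gives α = τ/I = 15.96/0.6920 = 23.07 rad/s².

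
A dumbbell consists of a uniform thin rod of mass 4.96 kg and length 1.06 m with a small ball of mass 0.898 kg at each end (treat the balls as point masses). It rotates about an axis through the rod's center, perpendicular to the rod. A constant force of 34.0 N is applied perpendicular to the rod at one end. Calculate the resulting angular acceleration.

α ≈ 18.6 rad/s²

I_rod = (1/12)ML² = (1/12)(4.96)(1.06)² = 0.4644 kg·m².
I_balls = 2·m·(L/2)² = 2(0.898)(0.5300)² = 0.5045 kg·m².
Total I = 0.9689 kg·m².
τ = F·(L/2) = (34.0)(0.530) = 18.02 N·m.
α = τ/I = 18.02/0.9689 = 18.60 rad/s².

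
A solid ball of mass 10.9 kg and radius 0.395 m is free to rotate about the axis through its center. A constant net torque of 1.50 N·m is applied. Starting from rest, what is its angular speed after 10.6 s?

I = (2/5)MR² = (2/5)(10.9)(0.395)² = 0.6803 kg·m².
α = τ/I = 1.50/0.6803 = 2.205 rad/s².
ω = ω₀ + αt = 0 + (2.205)(10.6) = 23.37 rad/s.

ω ≈ 23.4 rad/s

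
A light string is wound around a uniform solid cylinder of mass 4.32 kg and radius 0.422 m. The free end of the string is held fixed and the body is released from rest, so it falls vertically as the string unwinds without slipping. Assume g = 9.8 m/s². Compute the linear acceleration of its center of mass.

a ≈ 6.53 m/s²

Translation: Mg − T = Ma. Rotation about the center: TR = Iα with I = ½MR².
With a = αR: T = (I/R²)a = (1/2)M a, so Mg = (1 + 0.5000)Ma.
a = g/(1 + 0.5000) = 9.8/1.500 = 6.533 m/s².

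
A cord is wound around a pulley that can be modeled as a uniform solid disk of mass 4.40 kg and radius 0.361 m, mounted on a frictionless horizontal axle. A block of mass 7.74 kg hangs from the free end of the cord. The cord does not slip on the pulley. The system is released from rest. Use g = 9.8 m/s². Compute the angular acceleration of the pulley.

I = ½MR² = (1/2)(4.40)(0.361)² = 0.2867 kg·m².
Block: mg − T = ma. Pulley: TR = Iα. No-slip: a = αR, so T = (I/R²)a = 2.200·a.
Then mg = (m + 2.200)a, so a = (7.74)(9.8)/(7.74 + 2.200) = 7.631 m/s².
α = a/R = 7.631/0.361 = 21.14 rad/s².

α ≈ 21.1 rad/s²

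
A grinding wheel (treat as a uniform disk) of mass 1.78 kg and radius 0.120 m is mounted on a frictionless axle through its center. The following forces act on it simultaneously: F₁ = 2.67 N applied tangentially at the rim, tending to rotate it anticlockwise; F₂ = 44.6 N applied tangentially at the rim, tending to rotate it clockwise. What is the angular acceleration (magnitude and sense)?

I = ½MR² = (1/2)(1.78)(0.120)² = 0.01282 kg·m².
Taking anticlockwise as positive: τ₁ = +(2.67)(0.120) = +0.3204 N·m; τ₂ = −(44.6)(0.120) = −5.352 N·m.
Net torque τ = -5.032 N·m.
α = τ/I = -5.032/0.01282 = -392.6 rad/s².

α ≈ 393 rad/s², clockwise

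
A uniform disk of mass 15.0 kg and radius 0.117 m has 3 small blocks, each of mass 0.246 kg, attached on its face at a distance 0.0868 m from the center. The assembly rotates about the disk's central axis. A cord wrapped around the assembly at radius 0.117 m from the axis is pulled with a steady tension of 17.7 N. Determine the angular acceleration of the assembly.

I_disk = ½MR² = ½(15.0)(0.117)² = 0.1027 kg·m².
I_blocks = 3·m·r² = 3(0.246)(0.0868)² = 0.005560 kg·m².
Total I = 0.1082 kg·m².
τ = F r = (17.7)(0.117) = 2.071 N·m.
α = τ/I = 2.071/0.1082 = 19.13 rad/s².

α ≈ 19.1 rad/s²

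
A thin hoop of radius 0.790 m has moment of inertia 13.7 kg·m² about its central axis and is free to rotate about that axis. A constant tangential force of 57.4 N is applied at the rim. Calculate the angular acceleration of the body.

α ≈ 3.31 rad/s²

τ = F R = (57.4)(0.790) = 45.35 N·m.
From τ = Iα: α = 45.35/13.70 = 3.310 rad/s².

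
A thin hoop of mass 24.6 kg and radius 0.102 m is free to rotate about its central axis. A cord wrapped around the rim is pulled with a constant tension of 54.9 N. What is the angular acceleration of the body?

α ≈ 21.9 rad/s²

I = MR² = (24.6)(0.102)² = 0.2559 kg·m².
τ = F R = (54.9)(0.102) = 5.600 N·m.
From τ = Iα: α = 5.600/0.2559 = 21.88 rad/s².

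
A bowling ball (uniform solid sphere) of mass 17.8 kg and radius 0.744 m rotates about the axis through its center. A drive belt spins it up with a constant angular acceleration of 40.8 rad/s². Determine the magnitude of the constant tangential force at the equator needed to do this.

F ≈ 216 N

I = (2/5)MR² = (2/5)(17.8)(0.744)² = 3.941 kg·m².
The required torque is τ = Iα = (3.941)(40.80) = 160.8 N·m.
A tangential force at the equator gives τ = FR, so F = τ/R = 160.8/0.744 = 216.1 N.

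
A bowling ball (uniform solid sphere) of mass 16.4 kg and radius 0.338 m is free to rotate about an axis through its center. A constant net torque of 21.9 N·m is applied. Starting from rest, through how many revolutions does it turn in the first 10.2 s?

≈ 242 revolutions

I = (2/5)MR² = (2/5)(16.4)(0.338)² = 0.7494 kg·m².
α = τ/I = 21.9/0.7494 = 29.22 rad/s².
θ = ½αt² = ½(29.22)(10.2)² = 1520 rad.
Revolutions = θ/(2π) = 241.9.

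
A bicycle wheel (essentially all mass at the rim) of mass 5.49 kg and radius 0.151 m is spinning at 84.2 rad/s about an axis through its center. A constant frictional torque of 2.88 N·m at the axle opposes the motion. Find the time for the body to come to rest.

t ≈ 3.66 s

I = MR² = (5.49)(0.151)² = 0.1252 kg·m².
The net torque has magnitude 2.88 N·m, opposing ω.
|α| = τ/I = 2.880/0.1252 = 23.01 rad/s² (deceleration).
0 = ω₀ − |α|t ⇒ t = ω₀/|α| = 84.2/23.01 = 3.660 s.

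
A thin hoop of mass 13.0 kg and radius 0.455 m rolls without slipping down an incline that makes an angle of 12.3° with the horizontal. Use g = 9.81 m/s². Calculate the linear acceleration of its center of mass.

Translation along the incline: Mg sinθ − f = Ma.
Rotation about the center: fR = Iα with I = MR². No-slip gives a = αR, so f = (I/R²)a = M a.
Substituting: Mg sinθ = (1 + 1.000)Ma, so a = g sinθ/(1 + 1.000) = (9.81) sin 12.3° / 2.000 = 1.045 m/s².

a ≈ 1.04 m/s²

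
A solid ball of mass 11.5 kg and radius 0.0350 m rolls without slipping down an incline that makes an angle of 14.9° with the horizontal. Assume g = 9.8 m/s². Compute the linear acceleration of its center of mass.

Translation along the incline: Mg sinθ − f = Ma.
Rotation about the center: fR = Iα with I = (2/5)MR². No-slip gives a = αR, so f = (I/R²)a = (2/5)M a.
Substituting: Mg sinθ = (1 + 0.4000)Ma, so a = g sinθ/(1 + 0.4000) = (9.8) sin 14.9° / 1.400 = 1.800 m/s².

a ≈ 1.80 m/s²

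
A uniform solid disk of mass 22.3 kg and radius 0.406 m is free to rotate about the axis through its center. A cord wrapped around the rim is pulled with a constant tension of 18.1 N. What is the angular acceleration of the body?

α ≈ 4.00 rad/s²

I = ½MR² = (1/2)(22.3)(0.406)² = 1.838 kg·m².
τ = F R = (18.1)(0.406) = 7.349 N·m.
Newton's second law for rotation, τ = Iα, gives α = τ/I = 7.349/1.838 = 3.998 rad/s².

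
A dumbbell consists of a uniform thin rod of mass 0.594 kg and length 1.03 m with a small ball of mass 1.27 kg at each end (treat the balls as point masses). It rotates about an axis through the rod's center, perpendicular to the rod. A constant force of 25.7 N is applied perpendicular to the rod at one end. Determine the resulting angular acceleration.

α ≈ 18.2 rad/s²

I_rod = (1/12)ML² = (1/12)(0.594)(1.03)² = 0.05251 kg·m².
I_balls = 2·m·(L/2)² = 2(1.27)(0.5150)² = 0.6737 kg·m².
Total I = 0.7262 kg·m².
τ = F·(L/2) = (25.7)(0.515) = 13.24 N·m.
α = τ/I = 13.24/0.7262 = 18.23 rad/s².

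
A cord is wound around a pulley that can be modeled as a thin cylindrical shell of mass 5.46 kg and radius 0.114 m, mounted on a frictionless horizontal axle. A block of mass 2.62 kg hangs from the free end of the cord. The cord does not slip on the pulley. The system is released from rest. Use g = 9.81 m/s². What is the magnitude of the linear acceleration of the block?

a ≈ 3.18 m/s²

I = MR² = (5.46)(0.114)² = 0.07096 kg·m².
Block: mg − T = ma. Pulley: TR = Iα. No-slip: a = αR, so T = (I/R²)a = 5.460·a.
Then mg = (m + 5.460)a, so a = (2.62)(9.81)/(2.62 + 5.460) = 3.181 m/s².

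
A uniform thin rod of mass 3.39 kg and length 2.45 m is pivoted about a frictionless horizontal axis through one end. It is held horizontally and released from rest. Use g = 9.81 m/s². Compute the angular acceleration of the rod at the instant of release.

α ≈ 6.01 rad/s²

About the pivot, I = (1/3)ML² = (1/3)(3.39)(2.45)² = 6.783 kg·m².
The weight acts at the center, a distance L/2 = 1.225 m from the pivot; τ = Mg(L/2) = 40.74 N·m.
α = τ/I = 40.74/6.783 = 6.006 rad/s².
(Equivalently α = (3g/(2L)) = 6.006 rad/s².)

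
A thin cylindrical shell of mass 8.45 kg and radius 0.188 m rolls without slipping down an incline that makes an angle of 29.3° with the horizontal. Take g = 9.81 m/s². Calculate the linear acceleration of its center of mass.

Translation along the incline: Mg sinθ − f = Ma.
Rotation about the center: fR = Iα with I = MR². No-slip gives a = αR, so f = (I/R²)a = M a.
Substituting: Mg sinθ = (1 + 1.000)Ma, so a = g sinθ/(1 + 1.000) = (9.81) sin 29.3° / 2.000 = 2.400 m/s².

a ≈ 2.40 m/s²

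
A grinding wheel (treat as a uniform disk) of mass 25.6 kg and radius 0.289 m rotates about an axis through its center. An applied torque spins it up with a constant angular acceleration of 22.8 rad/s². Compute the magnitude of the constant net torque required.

I = ½MR² = (1/2)(25.6)(0.289)² = 1.069 kg·m².
τ = Iα = (1.069)(22.80) = 24.37 N·m.

τ ≈ 24.4 N·m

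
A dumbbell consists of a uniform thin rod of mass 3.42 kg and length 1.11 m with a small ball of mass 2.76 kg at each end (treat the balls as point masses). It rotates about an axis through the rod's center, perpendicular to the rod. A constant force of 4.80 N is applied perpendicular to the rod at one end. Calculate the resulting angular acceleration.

α ≈ 1.30 rad/s²

I_rod = (1/12)ML² = (1/12)(3.42)(1.11)² = 0.3511 kg·m².
I_balls = 2·m·(L/2)² = 2(2.76)(0.5550)² = 1.700 kg·m².
Total I = 2.051 kg·m².
τ = F·(L/2) = (4.80)(0.555) = 2.664 N·m.
α = τ/I = 2.664/2.051 = 1.299 rad/s².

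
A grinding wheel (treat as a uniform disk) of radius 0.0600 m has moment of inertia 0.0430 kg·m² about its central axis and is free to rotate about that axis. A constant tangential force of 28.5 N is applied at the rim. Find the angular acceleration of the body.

τ = F R = (28.5)(0.0600) = 1.710 N·m.
Newton's second law for rotation, τ = Iα, gives α = τ/I = 1.710/0.04300 = 39.77 rad/s².

α ≈ 39.8 rad/s²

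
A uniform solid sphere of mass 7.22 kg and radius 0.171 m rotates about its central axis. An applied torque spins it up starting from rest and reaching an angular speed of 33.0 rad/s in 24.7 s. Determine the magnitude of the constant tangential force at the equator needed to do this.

I = (2/5)MR² = (2/5)(7.22)(0.171)² = 0.08445 kg·m².
α = Δω/Δt = (33.0 − 0)/24.7 = 1.336 rad/s².
The required torque is τ = Iα = (0.08445)(1.336) = 0.1128 N·m.
A tangential force at the equator gives τ = FR, so F = τ/R = 0.1128/0.171 = 0.6598 N.

F ≈ 0.660 N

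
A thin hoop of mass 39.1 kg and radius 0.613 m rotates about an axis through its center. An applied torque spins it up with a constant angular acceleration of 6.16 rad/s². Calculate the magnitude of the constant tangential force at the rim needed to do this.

I = MR² = (39.1)(0.613)² = 14.69 kg·m².
The required torque is τ = Iα = (14.69)(6.160) = 90.51 N·m.
A tangential force at the rim gives τ = FR, so F = τ/R = 90.51/0.613 = 147.6 N.

F ≈ 148 N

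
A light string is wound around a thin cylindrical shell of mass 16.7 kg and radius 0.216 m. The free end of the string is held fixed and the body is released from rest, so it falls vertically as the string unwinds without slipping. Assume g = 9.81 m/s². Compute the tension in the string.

Translation: Mg − T = Ma. Rotation about the center: TR = Iα with I = MR².
With a = αR: T = (I/R²)a = M a, so Mg = (1 + 1.000)Ma.
a = g/(1 + 1.000) = 9.81/2.000 = 4.905 m/s².
T = 1.000·M·a = (1.000)(16.7)(4.905) = 81.91 N.

T ≈ 81.9 N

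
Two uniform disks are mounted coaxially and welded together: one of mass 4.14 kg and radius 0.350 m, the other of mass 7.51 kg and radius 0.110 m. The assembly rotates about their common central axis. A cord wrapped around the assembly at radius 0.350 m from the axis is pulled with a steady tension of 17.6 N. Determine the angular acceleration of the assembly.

α ≈ 20.6 rad/s²

I = ½M₁R₁² + ½M₂R₂² = ½(4.14)(0.350)² + ½(7.51)(0.110)² = 0.2990 kg·m².
τ = F r = (17.6)(0.350) = 6.160 N·m.
α = τ/I = 6.160/0.2990 = 20.60 rad/s².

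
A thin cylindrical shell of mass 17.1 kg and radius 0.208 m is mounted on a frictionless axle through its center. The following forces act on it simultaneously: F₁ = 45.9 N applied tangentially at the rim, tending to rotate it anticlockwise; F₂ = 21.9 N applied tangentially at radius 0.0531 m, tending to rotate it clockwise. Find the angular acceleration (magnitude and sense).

I = MR² = (17.1)(0.208)² = 0.7398 kg·m².
Taking anticlockwise as positive: τ₁ = +(45.9)(0.208) = +9.547 N·m; τ₂ = −(21.9)(0.0531) = −1.163 N·m.
Net torque τ = 8.384 N·m.
α = τ/I = 8.384/0.7398 = 11.33 rad/s².

α ≈ 11.3 rad/s², anticlockwise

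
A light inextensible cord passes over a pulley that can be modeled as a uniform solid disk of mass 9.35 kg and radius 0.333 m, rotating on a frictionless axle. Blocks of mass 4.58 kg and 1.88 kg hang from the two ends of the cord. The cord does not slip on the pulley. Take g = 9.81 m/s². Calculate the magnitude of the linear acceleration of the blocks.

I = ½MR² = (1/2)(9.35)(0.333)² = 0.5184 kg·m².
Heavier block: m₁g − T₁ = m₁a. Lighter block: T₂ − m₂g = m₂a.
Pulley: (T₁ − T₂)R = Iα = I(a/R), so T₁ − T₂ = (I/R²)a = (1/2)M_p a = 4.675·a.
Adding the three: (m₁ − m₂)g = (m₁ + m₂ + 4.675)a, so a = (4.58 − 1.88)(9.81)/(4.58 + 1.88 + 4.675) = 2.379 m/s².

a ≈ 2.38 m/s²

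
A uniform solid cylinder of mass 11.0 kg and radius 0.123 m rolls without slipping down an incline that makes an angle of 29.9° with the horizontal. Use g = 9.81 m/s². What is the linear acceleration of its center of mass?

a ≈ 3.26 m/s²

Translation along the incline: Mg sinθ − f = Ma.
Rotation about the center: fR = Iα with I = ½MR². No-slip gives a = αR, so f = (I/R²)a = (1/2)M a.
Substituting: Mg sinθ = (1 + 0.5000)Ma, so a = g sinθ/(1 + 0.5000) = (9.81) sin 29.9° / 1.500 = 3.260 m/s².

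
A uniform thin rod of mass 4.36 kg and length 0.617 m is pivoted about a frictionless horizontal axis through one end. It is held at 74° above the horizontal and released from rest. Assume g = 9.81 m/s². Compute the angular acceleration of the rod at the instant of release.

About the pivot, I = (1/3)ML² = (1/3)(4.36)(0.617)² = 0.5533 kg·m².
The weight acts at the center, a distance L/2 = 0.3085 m from the pivot; τ = Mg(L/2) cos 74° = 3.637 N·m.
α = τ/I = 3.637/0.5533 = 6.574 rad/s².

α ≈ 6.57 rad/s²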